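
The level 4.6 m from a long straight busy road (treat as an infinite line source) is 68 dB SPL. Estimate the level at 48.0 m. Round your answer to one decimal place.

Cylindrical spreading from a line source gives a 10·log₁₀(r₂/r₁) drop.
L₂ = 68 − 10·log₁₀(48.0/4.6) = 68 − 10.185 = 57.82 dB SPL.

57.8 dB SPL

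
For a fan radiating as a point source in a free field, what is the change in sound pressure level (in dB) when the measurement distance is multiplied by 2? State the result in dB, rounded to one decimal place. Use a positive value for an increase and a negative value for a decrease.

A point source loses 6 dB per doubling of distance; generally ΔL = −20·log₁₀(r₂/r₁).
ΔL = −20·log₁₀(2) = -6.02 dB.

-6.0 dB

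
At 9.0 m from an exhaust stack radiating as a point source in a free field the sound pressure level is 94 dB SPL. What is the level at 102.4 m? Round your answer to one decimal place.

72.9 dB SPL

Spherical spreading from a point source gives a 20·log₁₀(r₂/r₁) drop.
L₂ = 94 − 20·log₁₀(102.4/9.0) = 94 − 21.121 = 72.88 dB SPL.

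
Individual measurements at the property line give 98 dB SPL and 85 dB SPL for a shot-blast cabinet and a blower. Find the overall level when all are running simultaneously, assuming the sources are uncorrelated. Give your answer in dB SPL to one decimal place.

98.2 dB SPL

For uncorrelated sources the intensities add, so convert each level to linear form, sum, and take 10·log₁₀ of the total.
Σ 10^(L/10) = 10^(98/10) + 10^(85/10) = 6.626e+09.
L_total = 10·log₁₀(6.626e+09) = 98.21 dB SPL.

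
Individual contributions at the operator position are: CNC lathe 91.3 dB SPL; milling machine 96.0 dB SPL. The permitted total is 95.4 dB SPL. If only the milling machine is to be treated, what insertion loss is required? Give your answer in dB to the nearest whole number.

The untreated sources together contribute 10^(91.3/10) = 1.349e+09, i.e. 91.30 dB SPL.
The limit corresponds to 10^(95.4/10) = 3.467e+09; subtracting the fixed part leaves 2.118e+09 for the milling machine, i.e. 93.26 dB SPL.
So the milling machine must be reduced from 96.0 to 93.26 dB SPL: IL = 2.74 dB.

3 dB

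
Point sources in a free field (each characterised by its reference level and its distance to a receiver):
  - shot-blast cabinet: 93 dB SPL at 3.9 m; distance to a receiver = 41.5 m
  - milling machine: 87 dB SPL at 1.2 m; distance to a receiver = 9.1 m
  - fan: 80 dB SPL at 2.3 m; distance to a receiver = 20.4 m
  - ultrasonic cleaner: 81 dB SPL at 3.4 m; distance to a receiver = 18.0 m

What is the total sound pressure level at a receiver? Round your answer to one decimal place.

75.1 dB SPL

Propagate each source to the receiver with L = L_ref − 20·log₁₀(r/r_ref), then add intensities.
shot-blast cabinet: 93 − 20·log₁₀(41.5/3.9) = 93 − 20.54 = 72.46 dB SPL.
milling machine: 87 − 20·log₁₀(9.1/1.2) = 87 − 17.60 = 69.40 dB SPL.
fan: 80 − 20·log₁₀(20.4/2.3) = 80 − 18.96 = 61.04 dB SPL.
ultrasonic cleaner: 81 − 20·log₁₀(18.0/3.4) = 81 − 14.48 = 66.52 dB SPL.
Σ 10^(L/10) = 3.210e+07 → L_total = 10·log₁₀(3.210e+07) = 75.06 dB SPL.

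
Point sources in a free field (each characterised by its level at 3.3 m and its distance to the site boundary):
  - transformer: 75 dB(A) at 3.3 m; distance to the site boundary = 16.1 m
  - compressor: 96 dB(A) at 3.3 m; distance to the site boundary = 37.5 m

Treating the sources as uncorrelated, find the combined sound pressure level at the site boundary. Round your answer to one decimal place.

Apply inverse-square spreading to bring every level to the receiver, then sum 10^(L/10).
transformer: 75 − 20·log₁₀(16.1/3.3) = 75 − 13.77 = 61.23 dB(A).
compressor: 96 − 20·log₁₀(37.5/3.3) = 96 − 21.11 = 74.89 dB(A).
Σ 10^(L/10) = 3.216e+07 → L_total = 10·log₁₀(3.216e+07) = 75.07 dB(A).

75.1 dB(A)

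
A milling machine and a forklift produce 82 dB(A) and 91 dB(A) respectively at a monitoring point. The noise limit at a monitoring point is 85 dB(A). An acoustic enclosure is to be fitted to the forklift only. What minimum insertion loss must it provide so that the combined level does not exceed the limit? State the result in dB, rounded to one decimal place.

9.0 dB

Fixed contribution from the other source: Σ 10^(L/10) = 10^(82/10) = 1.585e+08 (82.00 dB(A)).
The limit corresponds to 10^(85/10) = 3.162e+08; subtracting the fixed part leaves 1.577e+08 for the forklift, i.e. 81.98 dB(A).
So the forklift must be reduced from 91 to 81.98 dB(A): IL = 9.02 dB.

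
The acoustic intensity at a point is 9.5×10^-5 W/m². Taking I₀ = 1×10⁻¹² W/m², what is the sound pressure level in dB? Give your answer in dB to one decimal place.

79.8 dB

Dividing by I₀ shifts the exponent by 12: I/I₀ = 9.5×10^7.
L = 10·(0.9777 + 7) = 79.78 dB.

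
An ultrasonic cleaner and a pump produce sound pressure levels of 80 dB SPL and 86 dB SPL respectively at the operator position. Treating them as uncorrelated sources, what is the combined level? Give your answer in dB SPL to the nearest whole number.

Incoherent sources combine by intensity addition: L_total = 10·log₁₀(Σ 10^(L_i/10)).
Σ 10^(L/10) = 10^(80/10) + 10^(86/10) = 4.981e+08.
L_total = 10·log₁₀(4.981e+08) = 86.97 dB SPL.

87 dB SPL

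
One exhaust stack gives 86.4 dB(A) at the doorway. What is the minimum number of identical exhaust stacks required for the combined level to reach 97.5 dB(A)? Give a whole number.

13

N identical sources give L₁ + 10·log₁₀ N, so require 10·log₁₀ N ≥ 97.5 − 86.4 = 11.1 dB.
N ≥ 10^(11.1/10) = 12.882, so N = 13.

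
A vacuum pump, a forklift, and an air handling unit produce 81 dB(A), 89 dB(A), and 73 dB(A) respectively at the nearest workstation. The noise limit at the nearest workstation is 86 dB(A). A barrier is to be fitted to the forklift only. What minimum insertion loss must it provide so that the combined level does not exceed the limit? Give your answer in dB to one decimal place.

The untreated sources together contribute 10^(81/10) + 10^(73/10) = 1.458e+08, i.e. 81.64 dB(A).
To meet 86 dB(A) overall, the treated forklift may contribute at most 10^(86/10) − 1.458e+08 = 2.523e+08, i.e. 84.02 dB(A).
Required insertion loss = 89 − 84.02 = 4.98 dB.

5.0 dB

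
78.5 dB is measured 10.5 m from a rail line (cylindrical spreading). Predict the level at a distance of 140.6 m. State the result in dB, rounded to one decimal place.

67.2 dB

For a line source, L₂ = L₁ − 10·log₁₀(r₂/r₁).
L₂ = 78.5 − 10·log₁₀(140.6/10.5) = 78.5 − 11.268 = 67.23 dB.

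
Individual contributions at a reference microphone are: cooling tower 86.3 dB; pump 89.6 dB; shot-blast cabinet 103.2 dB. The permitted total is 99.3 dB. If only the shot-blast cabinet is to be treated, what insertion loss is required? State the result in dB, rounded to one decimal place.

Everything except the shot-blast cabinet sums to 10^(86.3/10) + 10^(89.6/10) = 1.339e+09 in linear terms, 91.27 dB.
The limit corresponds to 10^(99.3/10) = 8.511e+09; subtracting the fixed part leaves 7.173e+09 for the shot-blast cabinet, i.e. 98.56 dB.
Required insertion loss = 103.2 − 98.56 = 4.64 dB.

4.6 dB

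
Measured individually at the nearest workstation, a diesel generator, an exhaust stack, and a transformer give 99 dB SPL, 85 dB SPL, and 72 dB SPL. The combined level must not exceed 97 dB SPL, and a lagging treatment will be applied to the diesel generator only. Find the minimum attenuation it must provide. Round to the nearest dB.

2 dB

Everything except the diesel generator sums to 10^(85/10) + 10^(72/10) = 3.321e+08 in linear terms, 85.21 dB SPL.
To meet 97 dB SPL overall, the treated diesel generator may contribute at most 10^(97/10) − 3.321e+08 = 4.680e+09, i.e. 96.70 dB SPL.
So the diesel generator must be reduced from 99 to 96.70 dB SPL: IL = 2.30 dB.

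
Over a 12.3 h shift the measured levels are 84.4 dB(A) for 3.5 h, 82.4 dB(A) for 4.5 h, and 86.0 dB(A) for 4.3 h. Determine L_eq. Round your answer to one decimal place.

84.5 dB(A)

The energy average is taken in the linear domain: L_eq = 10·log₁₀[(Σ tᵢ·10^(Lᵢ/10))/T], T = 12.3 h.
Σ tᵢ·10^(Lᵢ/10) = 3.5·10^(84.4/10) + 4.5·10^(82.4/10) + 4.3·10^(86.0/10) = 3.458e+09.
L_eq = 10·log₁₀(3.458e+09/12.3) = 84.49 dB(A).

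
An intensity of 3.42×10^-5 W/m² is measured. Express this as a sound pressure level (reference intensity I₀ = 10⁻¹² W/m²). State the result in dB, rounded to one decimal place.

75.3 dB

Dividing by I₀ shifts the exponent by 12: I/I₀ = 3.42×10^7.
L = 10·(0.5340 + 7) = 75.34 dB.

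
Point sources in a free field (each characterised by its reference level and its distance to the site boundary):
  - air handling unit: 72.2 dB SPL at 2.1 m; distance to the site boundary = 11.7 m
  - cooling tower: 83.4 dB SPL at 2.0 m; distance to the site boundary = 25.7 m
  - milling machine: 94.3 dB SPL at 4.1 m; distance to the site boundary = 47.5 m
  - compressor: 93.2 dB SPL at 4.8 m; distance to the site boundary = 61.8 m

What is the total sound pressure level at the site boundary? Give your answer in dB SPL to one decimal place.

Propagate each source to the receiver with L = L_ref − 20·log₁₀(r/r_ref), then add intensities.
air handling unit: 72.2 − 20·log₁₀(11.7/2.1) = 72.2 − 14.92 = 57.28 dB SPL.
cooling tower: 83.4 − 20·log₁₀(25.7/2.0) = 83.4 − 22.18 = 61.22 dB SPL.
milling machine: 94.3 − 20·log₁₀(47.5/4.1) = 94.3 − 21.28 = 73.02 dB SPL.
compressor: 93.2 − 20·log₁₀(61.8/4.8) = 93.2 − 22.19 = 71.01 dB SPL.
Σ 10^(L/10) = 3.452e+07 → L_total = 10·log₁₀(3.452e+07) = 75.38 dB SPL.

75.4 dB SPL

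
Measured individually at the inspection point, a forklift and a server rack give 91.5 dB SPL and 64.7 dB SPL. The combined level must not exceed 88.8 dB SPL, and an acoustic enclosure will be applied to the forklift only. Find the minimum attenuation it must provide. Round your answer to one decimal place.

Everything except the forklift sums to 10^(64.7/10) = 2.951e+06 in linear terms, 64.70 dB SPL.
To meet 88.8 dB SPL overall, the treated forklift may contribute at most 10^(88.8/10) − 2.951e+06 = 7.556e+08, i.e. 88.78 dB SPL.
Required insertion loss = 91.5 − 88.78 = 2.72 dB.

2.7 dB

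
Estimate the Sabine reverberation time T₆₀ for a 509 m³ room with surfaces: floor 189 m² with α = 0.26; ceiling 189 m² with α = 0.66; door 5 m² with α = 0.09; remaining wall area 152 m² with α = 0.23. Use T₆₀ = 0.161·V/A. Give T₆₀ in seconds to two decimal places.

Summing Sᵢαᵢ: 189·0.26 + 189·0.66 + 5·0.09 + 152·0.23 = 209.29 m².
T₆₀ = 0.161 × 509 / 209.29 = 0.392 s.

0.39 s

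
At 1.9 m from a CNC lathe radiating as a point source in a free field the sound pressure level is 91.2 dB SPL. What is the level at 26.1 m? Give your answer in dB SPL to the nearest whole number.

For a point source, L₂ = L₁ − 20·log₁₀(r₂/r₁).
L₂ = 91.2 − 20·log₁₀(26.1/1.9) = 91.2 − 22.758 = 68.44 dB SPL.

68 dB SPL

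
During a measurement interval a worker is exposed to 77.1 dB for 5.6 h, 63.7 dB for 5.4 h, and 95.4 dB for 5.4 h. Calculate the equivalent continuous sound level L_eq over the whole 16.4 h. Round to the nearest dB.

The energy average is taken in the linear domain: L_eq = 10·log₁₀[(Σ tᵢ·10^(Lᵢ/10))/T], T = 16.4 h.
Σ tᵢ·10^(Lᵢ/10) = 5.6·10^(77.1/10) + 5.4·10^(63.7/10) + 5.4·10^(95.4/10) = 1.902e+10.
L_eq = 10·log₁₀(1.902e+10/16.4) = 90.64 dB.

91 dB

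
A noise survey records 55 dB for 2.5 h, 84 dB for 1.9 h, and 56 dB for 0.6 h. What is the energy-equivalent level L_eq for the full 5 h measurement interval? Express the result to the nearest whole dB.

Weight each interval's intensity by its duration and average over T = 5 h:
Σ tᵢ·10^(Lᵢ/10) = 2.5·10^(55/10) + 1.9·10^(84/10) + 0.6·10^(56/10) = 4.783e+08.
L_eq = 10·log₁₀(4.783e+08/5) = 79.81 dB.

80 dB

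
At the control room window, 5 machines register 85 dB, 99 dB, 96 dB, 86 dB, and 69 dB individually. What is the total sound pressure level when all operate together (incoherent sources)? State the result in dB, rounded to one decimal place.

101.0 dB

Incoherent sources combine by intensity addition: L_total = 10·log₁₀(Σ 10^(L_i/10)).
Σ 10^(L/10) = 10^(85/10) + 10^(99/10) + 10^(96/10) + 10^(86/10) + 10^(69/10) = 1.265e+10.
L_total = 10·log₁₀(1.265e+10) = 101.02 dB.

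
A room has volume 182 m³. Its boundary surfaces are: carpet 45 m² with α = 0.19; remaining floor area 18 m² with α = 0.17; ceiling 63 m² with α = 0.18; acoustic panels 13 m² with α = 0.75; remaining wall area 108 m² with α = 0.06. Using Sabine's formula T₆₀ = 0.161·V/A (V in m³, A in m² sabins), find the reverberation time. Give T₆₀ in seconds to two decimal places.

0.75 s

A = Σ Sᵢαᵢ = 45·0.19 + 18·0.17 + 63·0.18 + 13·0.75 + 108·0.06 = 39.18 m².
T₆₀ = 0.161 × 182 / 39.18 = 0.748 s.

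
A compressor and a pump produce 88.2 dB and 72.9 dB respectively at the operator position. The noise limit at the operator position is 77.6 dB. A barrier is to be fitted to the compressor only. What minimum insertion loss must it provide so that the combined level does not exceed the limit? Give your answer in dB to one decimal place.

12.4 dB

Everything except the compressor sums to 10^(72.9/10) = 1.950e+07 in linear terms, 72.90 dB.
The limit corresponds to 10^(77.6/10) = 5.754e+07; subtracting the fixed part leaves 3.805e+07 for the compressor, i.e. 75.80 dB.
So the compressor must be reduced from 88.2 to 75.80 dB: IL = 12.40 dB.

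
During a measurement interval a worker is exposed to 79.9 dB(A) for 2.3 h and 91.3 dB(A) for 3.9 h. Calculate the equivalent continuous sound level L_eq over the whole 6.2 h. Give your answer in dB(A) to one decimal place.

The energy average is taken in the linear domain: L_eq = 10·log₁₀[(Σ tᵢ·10^(Lᵢ/10))/T], T = 6.2 h.
Σ tᵢ·10^(Lᵢ/10) = 2.3·10^(79.9/10) + 3.9·10^(91.3/10) = 5.486e+09.
L_eq = 10·log₁₀(5.486e+09/6.2) = 89.47 dB(A).

89.5 dB(A)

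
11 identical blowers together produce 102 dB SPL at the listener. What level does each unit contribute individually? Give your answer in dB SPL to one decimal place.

Dividing the total intensity by 11 lowers the level by 10·log₁₀ 11 = 10.414 dB: L₁ = 102 − 10.414.

91.6 dB SPL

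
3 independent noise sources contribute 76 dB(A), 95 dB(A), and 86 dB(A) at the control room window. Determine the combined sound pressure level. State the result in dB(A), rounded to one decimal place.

Incoherent sources combine by intensity addition: L_total = 10·log₁₀(Σ 10^(L_i/10)).
Σ 10^(L/10) = 10^(76/10) + 10^(95/10) + 10^(86/10) = 3.600e+09.
L_total = 10·log₁₀(3.600e+09) = 95.56 dB(A).

95.6 dB(A)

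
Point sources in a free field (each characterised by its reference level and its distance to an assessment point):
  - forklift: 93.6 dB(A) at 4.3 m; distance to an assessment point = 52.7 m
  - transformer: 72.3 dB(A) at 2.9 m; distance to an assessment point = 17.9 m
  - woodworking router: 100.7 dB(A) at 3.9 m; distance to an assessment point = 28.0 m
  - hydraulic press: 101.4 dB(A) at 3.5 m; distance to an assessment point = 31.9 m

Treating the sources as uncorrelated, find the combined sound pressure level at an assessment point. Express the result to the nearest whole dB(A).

86 dB(A)

First find each source's level at the receiver (point-source: −20·log₁₀(r/r_ref)), then combine on an intensity basis.
forklift: 93.6 − 20·log₁₀(52.7/4.3) = 93.6 − 21.77 = 71.83 dB(A).
transformer: 72.3 − 20·log₁₀(17.9/2.9) = 72.3 − 15.81 = 56.49 dB(A).
woodworking router: 100.7 − 20·log₁₀(28.0/3.9) = 100.7 − 17.12 = 83.58 dB(A).
hydraulic press: 101.4 − 20·log₁₀(31.9/3.5) = 101.4 − 19.19 = 82.21 dB(A).
Σ 10^(L/10) = 4.098e+08 → L_total = 10·log₁₀(4.098e+08) = 86.13 dB(A).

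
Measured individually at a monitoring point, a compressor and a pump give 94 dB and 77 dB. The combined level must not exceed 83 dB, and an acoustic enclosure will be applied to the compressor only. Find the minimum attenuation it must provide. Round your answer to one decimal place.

Everything except the compressor sums to 10^(77/10) = 5.012e+07 in linear terms, 77.00 dB.
The limit corresponds to 10^(83/10) = 1.995e+08; subtracting the fixed part leaves 1.494e+08 for the compressor, i.e. 81.74 dB.
So the compressor must be reduced from 94 to 81.74 dB: IL = 12.26 dB.

12.3 dB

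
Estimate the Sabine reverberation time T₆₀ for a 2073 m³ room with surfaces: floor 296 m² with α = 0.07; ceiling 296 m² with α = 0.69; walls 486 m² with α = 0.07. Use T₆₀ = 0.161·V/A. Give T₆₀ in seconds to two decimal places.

1.29 s

Summing Sᵢαᵢ: 296·0.07 + 296·0.69 + 486·0.07 = 258.98 m².
T₆₀ = 0.161 × 2073 / 258.98 = 1.289 s.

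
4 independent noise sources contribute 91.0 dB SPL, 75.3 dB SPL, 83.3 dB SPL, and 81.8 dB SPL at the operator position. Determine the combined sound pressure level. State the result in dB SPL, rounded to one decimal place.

For uncorrelated sources the intensities add, so convert each level to linear form, sum, and take 10·log₁₀ of the total.
Σ 10^(L/10) = 10^(91.0/10) + 10^(75.3/10) + 10^(83.3/10) + 10^(81.8/10) = 1.658e+09.
L_total = 10·log₁₀(1.658e+09) = 92.20 dB SPL.

92.2 dB SPL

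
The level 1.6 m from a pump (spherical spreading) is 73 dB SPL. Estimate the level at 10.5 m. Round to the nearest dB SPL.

Spherical spreading from a point source gives a 20·log₁₀(r₂/r₁) drop.
L₂ = 73 − 20·log₁₀(10.5/1.6) = 73 − 16.341 = 56.66 dB SPL.

57 dB SPL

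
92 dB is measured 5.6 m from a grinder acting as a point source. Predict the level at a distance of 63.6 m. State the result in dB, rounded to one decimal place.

Spherical spreading from a point source gives a 20·log₁₀(r₂/r₁) drop.
L₂ = 92 − 20·log₁₀(63.6/5.6) = 92 − 21.105 = 70.89 dB.

70.9 dB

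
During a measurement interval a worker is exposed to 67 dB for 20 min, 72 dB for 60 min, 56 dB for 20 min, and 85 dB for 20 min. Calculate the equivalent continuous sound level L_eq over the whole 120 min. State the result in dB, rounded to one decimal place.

Weight each interval's intensity by its duration and average over T = 120 min:
Σ tᵢ·10^(Lᵢ/10) = 20·10^(67/10) + 60·10^(72/10) + 20·10^(56/10) + 20·10^(85/10) = 7.384e+09.
L_eq = 10·log₁₀(7.384e+09/120) = 77.89 dB.

77.9 dB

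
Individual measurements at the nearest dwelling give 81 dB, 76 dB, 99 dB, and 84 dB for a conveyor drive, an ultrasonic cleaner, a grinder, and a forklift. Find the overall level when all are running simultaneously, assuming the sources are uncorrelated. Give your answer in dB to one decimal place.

For uncorrelated sources the intensities add, so convert each level to linear form, sum, and take 10·log₁₀ of the total.
Σ 10^(L/10) = 10^(81/10) + 10^(76/10) + 10^(99/10) + 10^(84/10) = 8.360e+09.
L_total = 10·log₁₀(8.360e+09) = 99.22 dB.

99.2 dB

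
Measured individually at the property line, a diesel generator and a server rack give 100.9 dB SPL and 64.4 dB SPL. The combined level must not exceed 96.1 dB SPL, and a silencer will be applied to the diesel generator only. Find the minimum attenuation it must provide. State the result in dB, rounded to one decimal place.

Fixed contribution from the other source: Σ 10^(L/10) = 10^(64.4/10) = 2.754e+06 (64.40 dB SPL).
The limit corresponds to 10^(96.1/10) = 4.074e+09; subtracting the fixed part leaves 4.071e+09 for the diesel generator, i.e. 96.10 dB SPL.
So the diesel generator must be reduced from 100.9 to 96.10 dB SPL: IL = 4.80 dB.

4.8 dB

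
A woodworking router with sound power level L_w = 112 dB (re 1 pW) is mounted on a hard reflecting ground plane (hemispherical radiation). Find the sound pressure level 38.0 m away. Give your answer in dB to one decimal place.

72.4 dB

The power spreads over a hemisphere of area 2π·r², so L_p = L_w − 10·log₁₀(2π·r²).
2π·r² = 9073 m², 10·log₁₀ of that is 39.577 dB.
L_p = 112 − 39.577 = 72.42 dB.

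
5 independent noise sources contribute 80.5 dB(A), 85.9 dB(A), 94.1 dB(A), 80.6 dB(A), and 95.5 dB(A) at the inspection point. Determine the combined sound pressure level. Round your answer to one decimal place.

98.3 dB(A)

For uncorrelated sources the intensities add, so convert each level to linear form, sum, and take 10·log₁₀ of the total.
Σ 10^(L/10) = 10^(80.5/10) + 10^(85.9/10) + 10^(94.1/10) + 10^(80.6/10) + 10^(95.5/10) = 6.735e+09.
L_total = 10·log₁₀(6.735e+09) = 98.28 dB(A).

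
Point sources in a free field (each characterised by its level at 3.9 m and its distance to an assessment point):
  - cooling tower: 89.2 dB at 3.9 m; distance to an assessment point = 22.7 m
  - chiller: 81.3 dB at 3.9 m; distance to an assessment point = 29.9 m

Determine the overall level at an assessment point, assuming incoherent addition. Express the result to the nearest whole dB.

Propagate each source to the receiver with L = L_ref − 20·log₁₀(r/r_ref), then add intensities.
cooling tower: 89.2 − 20·log₁₀(22.7/3.9) = 89.2 − 15.30 = 73.90 dB.
chiller: 81.3 − 20·log₁₀(29.9/3.9) = 81.3 − 17.69 = 63.61 dB.
Σ 10^(L/10) = 2.685e+07 → L_total = 10·log₁₀(2.685e+07) = 74.29 dB.

74 dB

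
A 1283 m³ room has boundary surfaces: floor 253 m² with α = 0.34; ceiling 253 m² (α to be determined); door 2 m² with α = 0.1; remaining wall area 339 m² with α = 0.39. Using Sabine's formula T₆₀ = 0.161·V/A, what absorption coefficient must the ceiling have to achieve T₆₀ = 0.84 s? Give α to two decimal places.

0.11

Required total absorption A = 0.161·1283/0.84 = 245.91 m².
Absorption from the other surfaces = 253·0.34 + 2·0.1 + 339·0.39 = 218.43 m², so the ceiling must supply 27.48 m² over 253 m².
α = 27.48/253 = 0.109.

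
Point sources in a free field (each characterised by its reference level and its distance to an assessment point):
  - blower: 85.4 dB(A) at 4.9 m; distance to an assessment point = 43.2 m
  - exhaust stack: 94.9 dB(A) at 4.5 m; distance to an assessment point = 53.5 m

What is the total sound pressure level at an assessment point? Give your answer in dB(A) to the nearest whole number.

74 dB(A)

Propagate each source to the receiver with L = L_ref − 20·log₁₀(r/r_ref), then add intensities.
blower: 85.4 − 20·log₁₀(43.2/4.9) = 85.4 − 18.91 = 66.49 dB(A).
exhaust stack: 94.9 − 20·log₁₀(53.5/4.5) = 94.9 − 21.50 = 73.40 dB(A).
Σ 10^(L/10) = 2.632e+07 → L_total = 10·log₁₀(2.632e+07) = 74.20 dB(A).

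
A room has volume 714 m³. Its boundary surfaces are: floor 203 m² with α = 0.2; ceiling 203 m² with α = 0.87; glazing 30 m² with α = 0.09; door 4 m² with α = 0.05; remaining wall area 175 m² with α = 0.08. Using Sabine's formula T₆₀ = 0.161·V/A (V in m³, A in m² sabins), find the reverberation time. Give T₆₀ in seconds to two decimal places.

0.49 s

A = Σ Sᵢαᵢ = 203·0.2 + 203·0.87 + 30·0.09 + 4·0.05 + 175·0.08 = 234.11 m².
T₆₀ = 0.161 × 714 / 234.11 = 0.491 s.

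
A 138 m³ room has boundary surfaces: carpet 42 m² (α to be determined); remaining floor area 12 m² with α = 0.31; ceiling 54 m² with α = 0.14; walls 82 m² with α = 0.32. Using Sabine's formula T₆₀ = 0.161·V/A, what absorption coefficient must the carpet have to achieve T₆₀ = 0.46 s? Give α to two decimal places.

0.26

From T₆₀ = 0.161·V/A, the target T₆₀ = 0.46 s needs A = 0.161·138/0.46 = 48.30 m².
Absorption from the other surfaces = 12·0.31 + 54·0.14 + 82·0.32 = 37.52 m², so the carpet must supply 10.78 m² over 42 m².
α = 10.78/42 = 0.257.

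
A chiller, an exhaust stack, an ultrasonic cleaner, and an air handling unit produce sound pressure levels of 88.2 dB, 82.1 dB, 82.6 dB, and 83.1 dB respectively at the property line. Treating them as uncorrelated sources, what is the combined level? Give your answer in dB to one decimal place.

Incoherent sources combine by intensity addition: L_total = 10·log₁₀(Σ 10^(L_i/10)).
Σ 10^(L/10) = 10^(88.2/10) + 10^(82.1/10) + 10^(82.6/10) + 10^(83.1/10) = 1.209e+09.
L_total = 10·log₁₀(1.209e+09) = 90.82 dB.

90.8 dB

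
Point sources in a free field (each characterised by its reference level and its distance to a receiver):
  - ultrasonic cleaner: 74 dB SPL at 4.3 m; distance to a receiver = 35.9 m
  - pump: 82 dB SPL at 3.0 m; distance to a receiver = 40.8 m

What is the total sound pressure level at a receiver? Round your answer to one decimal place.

60.9 dB SPL

First find each source's level at the receiver (point-source: −20·log₁₀(r/r_ref)), then combine on an intensity basis.
ultrasonic cleaner: 74 − 20·log₁₀(35.9/4.3) = 74 − 18.43 = 55.57 dB SPL.
pump: 82 − 20·log₁₀(40.8/3.0) = 82 − 22.67 = 59.33 dB SPL.
Σ 10^(L/10) = 1.217e+06 → L_total = 10·log₁₀(1.217e+06) = 60.85 dB SPL.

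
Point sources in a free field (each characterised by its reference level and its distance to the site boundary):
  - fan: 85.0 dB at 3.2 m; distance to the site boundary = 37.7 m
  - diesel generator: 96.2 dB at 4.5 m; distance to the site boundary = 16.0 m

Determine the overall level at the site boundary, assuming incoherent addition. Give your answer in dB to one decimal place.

Apply inverse-square spreading to bring every level to the receiver, then sum 10^(L/10).
fan: 85.0 − 20·log₁₀(37.7/3.2) = 85.0 − 21.42 = 63.58 dB.
diesel generator: 96.2 − 20·log₁₀(16.0/4.5) = 96.2 − 11.02 = 85.18 dB.
Σ 10^(L/10) = 3.320e+08 → L_total = 10·log₁₀(3.320e+08) = 85.21 dB.

85.2 dB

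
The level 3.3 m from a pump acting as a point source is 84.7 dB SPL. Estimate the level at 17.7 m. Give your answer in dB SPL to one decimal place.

70.1 dB SPL

Point-source attenuation: ΔL = 20·log₁₀(r₂/r₁) = 20·log₁₀(17.7/3.3) = 14.589 dB.
L₂ = 84.7 − 20·log₁₀(17.7/3.3) = 84.7 − 14.589 = 70.11 dB SPL.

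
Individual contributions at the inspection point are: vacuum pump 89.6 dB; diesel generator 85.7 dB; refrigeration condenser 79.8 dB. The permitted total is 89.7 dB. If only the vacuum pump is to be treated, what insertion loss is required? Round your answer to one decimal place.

2.9 dB

Everything except the vacuum pump sums to 10^(85.7/10) + 10^(79.8/10) = 4.670e+08 in linear terms, 86.69 dB.
To meet 89.7 dB overall, the treated vacuum pump may contribute at most 10^(89.7/10) − 4.670e+08 = 4.662e+08, i.e. 86.69 dB.
So the vacuum pump must be reduced from 89.6 to 86.69 dB: IL = 2.91 dB.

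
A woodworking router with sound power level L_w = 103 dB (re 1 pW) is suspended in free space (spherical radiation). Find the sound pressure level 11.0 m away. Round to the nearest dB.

L_p = L_w − 10·log₁₀(4π·r²) with r = 11.0 m.
4π·r² = 1521 m², 10·log₁₀ of that is 31.820 dB.
L_p = 103 − 31.820 = 71.18 dB.

71 dB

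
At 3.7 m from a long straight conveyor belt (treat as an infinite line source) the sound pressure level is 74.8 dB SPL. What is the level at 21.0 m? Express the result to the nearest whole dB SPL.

67 dB SPL

For a line source, L₂ = L₁ − 10·log₁₀(r₂/r₁).
L₂ = 74.8 − 10·log₁₀(21.0/3.7) = 74.8 − 7.540 = 67.26 dB SPL.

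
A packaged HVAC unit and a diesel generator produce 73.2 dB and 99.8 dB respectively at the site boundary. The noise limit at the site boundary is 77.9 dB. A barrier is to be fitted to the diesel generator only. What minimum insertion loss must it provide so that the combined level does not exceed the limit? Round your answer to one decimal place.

Fixed contribution from the other source: Σ 10^(L/10) = 10^(73.2/10) = 2.089e+07 (73.20 dB).
The limit corresponds to 10^(77.9/10) = 6.166e+07; subtracting the fixed part leaves 4.077e+07 for the diesel generator, i.e. 76.10 dB.
So the diesel generator must be reduced from 99.8 to 76.10 dB: IL = 23.70 dB.

23.7 dB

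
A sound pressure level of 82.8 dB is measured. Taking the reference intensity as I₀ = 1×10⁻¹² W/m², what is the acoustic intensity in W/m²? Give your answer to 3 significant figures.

0.000191 W/m²

I = I₀·10^(L/10) = 10⁻¹² × 10^(82.8/10) = 10^(-3.720).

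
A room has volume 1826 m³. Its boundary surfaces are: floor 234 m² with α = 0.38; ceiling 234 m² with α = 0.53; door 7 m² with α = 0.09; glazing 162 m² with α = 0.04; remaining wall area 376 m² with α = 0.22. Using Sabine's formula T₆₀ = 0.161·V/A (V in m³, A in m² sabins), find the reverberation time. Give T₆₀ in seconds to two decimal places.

0.97 s

A = Σ Sᵢαᵢ = 234·0.38 + 234·0.53 + 7·0.09 + 162·0.04 + 376·0.22 = 302.77 m².
T₆₀ = 0.161 × 1826 / 302.77 = 0.971 s.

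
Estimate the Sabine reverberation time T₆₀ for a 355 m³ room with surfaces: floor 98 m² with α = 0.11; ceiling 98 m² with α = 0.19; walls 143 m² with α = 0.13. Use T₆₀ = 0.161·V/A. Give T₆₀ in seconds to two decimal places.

A = Σ Sᵢαᵢ = 98·0.11 + 98·0.19 + 143·0.13 = 47.99 m².
T₆₀ = 0.161·V/A = 0.161·355/47.99 = 1.191 s.

1.19 s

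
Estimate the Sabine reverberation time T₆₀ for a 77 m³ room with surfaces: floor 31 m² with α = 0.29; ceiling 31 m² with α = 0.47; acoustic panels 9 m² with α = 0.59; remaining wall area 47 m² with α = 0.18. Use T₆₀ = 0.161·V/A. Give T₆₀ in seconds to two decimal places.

Summing Sᵢαᵢ: 31·0.29 + 31·0.47 + 9·0.59 + 47·0.18 = 37.33 m².
T₆₀ = 0.161 × 77 / 37.33 = 0.332 s.

0.33 s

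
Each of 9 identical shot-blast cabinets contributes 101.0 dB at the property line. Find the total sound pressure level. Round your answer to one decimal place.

110.5 dB

With 9 equal, uncorrelated contributions the intensity is 9× that of one unit, giving a rise of 10·log₁₀ 9.
L_total = 101.0 + 10·log₁₀(9) = 101.0 + 9.542 = 110.54 dB.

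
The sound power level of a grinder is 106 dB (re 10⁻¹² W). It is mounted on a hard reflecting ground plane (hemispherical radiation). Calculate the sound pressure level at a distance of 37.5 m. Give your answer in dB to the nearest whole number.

Free-field hemispherical radiation: L_p = L_w − 10·log₁₀(2π·r²), r = 37.5 m.
2π·r² = 8836 m², 10·log₁₀ of that is 39.462 dB.
L_p = 106 − 39.462 = 66.54 dB.

67 dB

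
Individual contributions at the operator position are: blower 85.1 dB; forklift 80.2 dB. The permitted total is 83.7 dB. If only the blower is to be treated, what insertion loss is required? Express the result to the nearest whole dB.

4 dB

The untreated sources together contribute 10^(80.2/10) = 1.047e+08, i.e. 80.20 dB.
The limit corresponds to 10^(83.7/10) = 2.344e+08; subtracting the fixed part leaves 1.297e+08 for the blower, i.e. 81.13 dB.
Required insertion loss = 85.1 − 81.13 = 3.97 dB.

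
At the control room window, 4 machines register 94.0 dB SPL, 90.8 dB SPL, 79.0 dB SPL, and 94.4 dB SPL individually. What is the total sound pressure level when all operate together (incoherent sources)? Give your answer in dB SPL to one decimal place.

98.2 dB SPL

For uncorrelated sources the intensities add, so convert each level to linear form, sum, and take 10·log₁₀ of the total.
Σ 10^(L/10) = 10^(94.0/10) + 10^(90.8/10) + 10^(79.0/10) + 10^(94.4/10) = 6.548e+09.
L_total = 10·log₁₀(6.548e+09) = 98.16 dB SPL.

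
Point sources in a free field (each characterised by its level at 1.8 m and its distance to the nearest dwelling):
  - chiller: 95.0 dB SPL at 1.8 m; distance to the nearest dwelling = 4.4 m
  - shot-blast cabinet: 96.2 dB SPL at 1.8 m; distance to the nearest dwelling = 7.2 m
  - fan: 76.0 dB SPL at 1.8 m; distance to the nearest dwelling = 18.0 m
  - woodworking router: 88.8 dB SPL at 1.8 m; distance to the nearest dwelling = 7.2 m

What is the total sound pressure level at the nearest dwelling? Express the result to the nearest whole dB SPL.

Propagate each source to the receiver with L = L_ref − 20·log₁₀(r/r_ref), then add intensities.
chiller: 95.0 − 20·log₁₀(4.4/1.8) = 95.0 − 7.76 = 87.24 dB SPL.
shot-blast cabinet: 96.2 − 20·log₁₀(7.2/1.8) = 96.2 − 12.04 = 84.16 dB SPL.
fan: 76.0 − 20·log₁₀(18.0/1.8) = 76.0 − 20.00 = 56.00 dB SPL.
woodworking router: 88.8 − 20·log₁₀(7.2/1.8) = 88.8 − 12.04 = 76.76 dB SPL.
Σ 10^(L/10) = 8.376e+08 → L_total = 10·log₁₀(8.376e+08) = 89.23 dB SPL.

89 dB SPL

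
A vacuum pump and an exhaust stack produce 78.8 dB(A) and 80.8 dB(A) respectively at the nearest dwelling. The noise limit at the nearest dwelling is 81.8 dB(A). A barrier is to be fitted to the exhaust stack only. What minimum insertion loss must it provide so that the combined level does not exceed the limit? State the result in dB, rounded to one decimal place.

2.0 dB

Everything except the exhaust stack sums to 10^(78.8/10) = 7.586e+07 in linear terms, 78.80 dB(A).
The limit corresponds to 10^(81.8/10) = 1.514e+08; subtracting the fixed part leaves 7.550e+07 for the exhaust stack, i.e. 78.78 dB(A).
Required insertion loss = 80.8 − 78.78 = 2.02 dB.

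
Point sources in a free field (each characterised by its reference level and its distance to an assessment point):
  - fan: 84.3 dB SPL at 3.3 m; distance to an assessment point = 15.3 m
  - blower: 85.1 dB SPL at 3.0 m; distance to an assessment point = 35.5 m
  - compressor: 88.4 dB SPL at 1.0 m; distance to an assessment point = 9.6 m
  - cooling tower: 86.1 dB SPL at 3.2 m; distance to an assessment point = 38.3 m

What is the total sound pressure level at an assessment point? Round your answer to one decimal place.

First find each source's level at the receiver (point-source: −20·log₁₀(r/r_ref)), then combine on an intensity basis.
fan: 84.3 − 20·log₁₀(15.3/3.3) = 84.3 − 13.32 = 70.98 dB SPL.
blower: 85.1 − 20·log₁₀(35.5/3.0) = 85.1 − 21.46 = 63.64 dB SPL.
compressor: 88.4 − 20·log₁₀(9.6/1.0) = 88.4 − 19.65 = 68.75 dB SPL.
cooling tower: 86.1 − 20·log₁₀(38.3/3.2) = 86.1 − 21.56 = 64.54 dB SPL.
Σ 10^(L/10) = 2.518e+07 → L_total = 10·log₁₀(2.518e+07) = 74.01 dB SPL.

74.0 dB SPL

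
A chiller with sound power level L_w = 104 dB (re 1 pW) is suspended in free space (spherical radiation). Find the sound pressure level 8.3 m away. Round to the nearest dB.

75 dB

The power spreads over a sphere of area 4π·r², so L_p = L_w − 10·log₁₀(4π·r²).
4π·r² = 865.7 m², 10·log₁₀ of that is 29.374 dB.
L_p = 104 − 29.374 = 74.63 dB.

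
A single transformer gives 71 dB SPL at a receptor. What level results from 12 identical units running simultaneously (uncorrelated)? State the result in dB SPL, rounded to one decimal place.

N identical incoherent sources raise the level by 10·log₁₀ N.
L_total = 71 + 10·log₁₀(12) = 71 + 10.792 = 81.79 dB SPL.

81.8 dB SPL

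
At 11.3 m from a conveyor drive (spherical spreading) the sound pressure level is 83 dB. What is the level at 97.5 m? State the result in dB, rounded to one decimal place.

64.3 dB

Point-source attenuation: ΔL = 20·log₁₀(r₂/r₁) = 20·log₁₀(97.5/11.3) = 18.719 dB.
L₂ = 83 − 20·log₁₀(97.5/11.3) = 83 − 18.719 = 64.28 dB.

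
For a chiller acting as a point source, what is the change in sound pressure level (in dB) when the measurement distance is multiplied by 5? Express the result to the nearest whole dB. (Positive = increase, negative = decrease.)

-14 dB

A point source loses 6 dB per doubling of distance; generally ΔL = −20·log₁₀(r₂/r₁).
ΔL = −20·log₁₀(5) = -13.98 dB.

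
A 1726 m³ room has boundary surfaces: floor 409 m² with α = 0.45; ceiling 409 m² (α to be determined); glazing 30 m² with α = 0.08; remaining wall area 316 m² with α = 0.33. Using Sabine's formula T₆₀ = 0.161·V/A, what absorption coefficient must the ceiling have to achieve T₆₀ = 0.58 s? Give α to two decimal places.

0.46

A = 0.161·V/T₆₀ = 0.161·1726/0.58 = 479.11 m² sabins.
Absorption from the other surfaces = 409·0.45 + 30·0.08 + 316·0.33 = 290.73 m², so the ceiling must supply 188.38 m² over 409 m².
α = 188.38/409 = 0.461.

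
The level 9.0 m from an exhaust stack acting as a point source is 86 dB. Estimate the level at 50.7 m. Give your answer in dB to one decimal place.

71.0 dB

For a point source, L₂ = L₁ − 20·log₁₀(r₂/r₁).
L₂ = 86 − 20·log₁₀(50.7/9.0) = 86 − 15.015 = 70.98 dB.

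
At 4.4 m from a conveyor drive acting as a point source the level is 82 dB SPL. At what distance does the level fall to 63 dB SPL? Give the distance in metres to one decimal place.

39.2 m

The 19.0 dB drop corresponds to a distance ratio of 10^(19.0/20) for a point source.
r₂ = 4.4·10^((82−63)/20) = 4.4·10^(19.0/20) = 39.22 m.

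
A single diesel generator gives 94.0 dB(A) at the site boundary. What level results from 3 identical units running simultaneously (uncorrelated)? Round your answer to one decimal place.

With 3 equal, uncorrelated contributions the intensity is 3× that of one unit, giving a rise of 10·log₁₀ 3.
L_total = 94.0 + 10·log₁₀(3) = 94.0 + 4.771 = 98.77 dB(A).

98.8 dB(A)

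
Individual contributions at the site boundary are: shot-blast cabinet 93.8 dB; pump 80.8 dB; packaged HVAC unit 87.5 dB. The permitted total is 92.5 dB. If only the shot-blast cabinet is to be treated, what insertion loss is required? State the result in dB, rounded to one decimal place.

Everything except the shot-blast cabinet sums to 10^(80.8/10) + 10^(87.5/10) = 6.826e+08 in linear terms, 88.34 dB.
The limit corresponds to 10^(92.5/10) = 1.778e+09; subtracting the fixed part leaves 1.096e+09 for the shot-blast cabinet, i.e. 90.40 dB.
So the shot-blast cabinet must be reduced from 93.8 to 90.40 dB: IL = 3.40 dB.

3.4 dB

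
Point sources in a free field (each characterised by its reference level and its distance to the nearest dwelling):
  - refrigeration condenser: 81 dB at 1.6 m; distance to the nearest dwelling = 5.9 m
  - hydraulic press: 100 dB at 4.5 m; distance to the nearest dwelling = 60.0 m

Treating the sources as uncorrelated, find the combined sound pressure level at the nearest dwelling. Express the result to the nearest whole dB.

Apply inverse-square spreading to bring every level to the receiver, then sum 10^(L/10).
refrigeration condenser: 81 − 20·log₁₀(5.9/1.6) = 81 − 11.33 = 69.67 dB.
hydraulic press: 100 − 20·log₁₀(60.0/4.5) = 100 − 22.50 = 77.50 dB.
Σ 10^(L/10) = 6.551e+07 → L_total = 10·log₁₀(6.551e+07) = 78.16 dB.

78 dB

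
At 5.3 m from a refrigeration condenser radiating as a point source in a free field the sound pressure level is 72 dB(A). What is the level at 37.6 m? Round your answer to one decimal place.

Point-source attenuation: ΔL = 20·log₁₀(r₂/r₁) = 20·log₁₀(37.6/5.3) = 17.018 dB.
L₂ = 72 − 20·log₁₀(37.6/5.3) = 72 − 17.018 = 54.98 dB(A).

55.0 dB(A)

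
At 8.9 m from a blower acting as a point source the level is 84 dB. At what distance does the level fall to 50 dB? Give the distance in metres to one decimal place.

446.1 m

For a point source L₁ − L₂ = 20·log₁₀(r₂/r₁), so r₂ = r₁·10^((L₁−L₂)/20).
r₂ = 8.9·10^((84−50)/20) = 8.9·10^(34.0/20) = 446.06 m.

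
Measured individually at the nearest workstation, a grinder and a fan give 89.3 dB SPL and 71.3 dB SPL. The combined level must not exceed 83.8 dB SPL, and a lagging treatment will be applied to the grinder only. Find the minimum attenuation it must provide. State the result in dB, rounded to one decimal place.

Everything except the grinder sums to 10^(71.3/10) = 1.349e+07 in linear terms, 71.30 dB SPL.
The limit corresponds to 10^(83.8/10) = 2.399e+08; subtracting the fixed part leaves 2.264e+08 for the grinder, i.e. 83.55 dB SPL.
Required insertion loss = 89.3 − 83.55 = 5.75 dB.

5.8 dB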